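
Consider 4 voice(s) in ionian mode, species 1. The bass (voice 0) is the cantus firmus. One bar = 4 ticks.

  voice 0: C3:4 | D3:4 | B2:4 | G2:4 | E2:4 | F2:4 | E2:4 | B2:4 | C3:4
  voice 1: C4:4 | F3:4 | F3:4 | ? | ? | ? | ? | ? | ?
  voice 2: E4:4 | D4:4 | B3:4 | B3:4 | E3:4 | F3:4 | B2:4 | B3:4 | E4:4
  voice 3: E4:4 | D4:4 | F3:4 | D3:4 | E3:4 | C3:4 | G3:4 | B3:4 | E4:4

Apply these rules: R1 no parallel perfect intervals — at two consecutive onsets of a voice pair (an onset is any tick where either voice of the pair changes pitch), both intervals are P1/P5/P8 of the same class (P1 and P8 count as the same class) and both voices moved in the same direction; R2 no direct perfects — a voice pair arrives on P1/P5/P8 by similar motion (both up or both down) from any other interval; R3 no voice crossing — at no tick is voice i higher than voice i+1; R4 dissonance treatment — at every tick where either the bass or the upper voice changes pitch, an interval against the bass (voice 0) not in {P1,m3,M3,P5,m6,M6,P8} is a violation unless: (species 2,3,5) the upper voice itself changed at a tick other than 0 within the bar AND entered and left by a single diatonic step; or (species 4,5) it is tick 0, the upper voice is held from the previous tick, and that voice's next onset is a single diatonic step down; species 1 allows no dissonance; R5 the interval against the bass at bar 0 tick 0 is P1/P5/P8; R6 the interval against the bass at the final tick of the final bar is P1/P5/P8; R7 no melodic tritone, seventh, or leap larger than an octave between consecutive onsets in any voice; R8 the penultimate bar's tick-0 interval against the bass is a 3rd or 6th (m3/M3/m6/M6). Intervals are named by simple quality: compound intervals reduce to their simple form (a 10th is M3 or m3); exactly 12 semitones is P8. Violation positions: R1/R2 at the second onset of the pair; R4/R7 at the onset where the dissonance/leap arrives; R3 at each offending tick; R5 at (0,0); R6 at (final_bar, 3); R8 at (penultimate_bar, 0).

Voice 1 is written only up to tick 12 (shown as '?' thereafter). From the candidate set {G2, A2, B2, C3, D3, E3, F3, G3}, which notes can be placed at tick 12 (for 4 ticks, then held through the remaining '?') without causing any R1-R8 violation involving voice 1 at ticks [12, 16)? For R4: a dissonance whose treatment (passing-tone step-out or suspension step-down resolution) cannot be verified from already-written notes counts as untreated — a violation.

{E3, G3}

G2: violates R2,R7
A2: violates R4
B2: violates R7
C3: violates R4
D3: violates R1,R2
E3: legal
F3: violates R4
G3: legal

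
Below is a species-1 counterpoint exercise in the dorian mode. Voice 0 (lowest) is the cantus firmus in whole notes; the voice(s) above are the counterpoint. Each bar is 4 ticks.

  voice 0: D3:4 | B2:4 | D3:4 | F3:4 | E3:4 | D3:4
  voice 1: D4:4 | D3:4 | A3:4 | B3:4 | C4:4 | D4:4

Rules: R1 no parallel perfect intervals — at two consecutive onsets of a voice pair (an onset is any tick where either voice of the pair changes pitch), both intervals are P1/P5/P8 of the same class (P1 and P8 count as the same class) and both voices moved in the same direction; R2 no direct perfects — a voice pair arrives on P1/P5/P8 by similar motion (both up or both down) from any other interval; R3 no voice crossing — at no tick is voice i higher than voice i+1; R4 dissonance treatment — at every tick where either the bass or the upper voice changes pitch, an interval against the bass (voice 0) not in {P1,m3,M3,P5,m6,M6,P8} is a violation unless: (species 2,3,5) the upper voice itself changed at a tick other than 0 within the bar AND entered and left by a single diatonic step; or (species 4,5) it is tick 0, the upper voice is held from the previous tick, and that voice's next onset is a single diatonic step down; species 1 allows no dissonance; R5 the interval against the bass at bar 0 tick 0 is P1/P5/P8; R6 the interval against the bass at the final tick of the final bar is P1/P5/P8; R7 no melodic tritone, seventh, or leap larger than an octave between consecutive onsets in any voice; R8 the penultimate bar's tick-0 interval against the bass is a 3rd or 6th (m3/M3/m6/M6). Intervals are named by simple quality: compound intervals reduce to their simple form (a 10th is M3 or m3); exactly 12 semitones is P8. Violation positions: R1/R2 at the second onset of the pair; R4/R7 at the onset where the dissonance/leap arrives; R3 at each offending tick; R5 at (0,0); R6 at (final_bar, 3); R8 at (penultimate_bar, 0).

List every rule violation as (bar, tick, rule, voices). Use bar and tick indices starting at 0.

(2, 0, R2, (0, 1))
(3, 0, R4, (0, 1))

bar 0: v0=D3 v1=D4 downbeat P8
bar 1: v0=B2 v1=D3 downbeat m3
bar 2: v0=D3 v1=A3 downbeat P5
bar 3: v0=F3 v1=B3 downbeat TT
bar 4: v0=E3 v1=C4 downbeat m6
bar 5: v0=D3 v1=D4 downbeat P8
  -> R2 @ bar 2 tick 0 v(0, 1): B2/D3 m3 -> D3/A3 P5 similar
  -> R4 @ bar 3 tick 0 v(0, 1): F3/B3 TT untreated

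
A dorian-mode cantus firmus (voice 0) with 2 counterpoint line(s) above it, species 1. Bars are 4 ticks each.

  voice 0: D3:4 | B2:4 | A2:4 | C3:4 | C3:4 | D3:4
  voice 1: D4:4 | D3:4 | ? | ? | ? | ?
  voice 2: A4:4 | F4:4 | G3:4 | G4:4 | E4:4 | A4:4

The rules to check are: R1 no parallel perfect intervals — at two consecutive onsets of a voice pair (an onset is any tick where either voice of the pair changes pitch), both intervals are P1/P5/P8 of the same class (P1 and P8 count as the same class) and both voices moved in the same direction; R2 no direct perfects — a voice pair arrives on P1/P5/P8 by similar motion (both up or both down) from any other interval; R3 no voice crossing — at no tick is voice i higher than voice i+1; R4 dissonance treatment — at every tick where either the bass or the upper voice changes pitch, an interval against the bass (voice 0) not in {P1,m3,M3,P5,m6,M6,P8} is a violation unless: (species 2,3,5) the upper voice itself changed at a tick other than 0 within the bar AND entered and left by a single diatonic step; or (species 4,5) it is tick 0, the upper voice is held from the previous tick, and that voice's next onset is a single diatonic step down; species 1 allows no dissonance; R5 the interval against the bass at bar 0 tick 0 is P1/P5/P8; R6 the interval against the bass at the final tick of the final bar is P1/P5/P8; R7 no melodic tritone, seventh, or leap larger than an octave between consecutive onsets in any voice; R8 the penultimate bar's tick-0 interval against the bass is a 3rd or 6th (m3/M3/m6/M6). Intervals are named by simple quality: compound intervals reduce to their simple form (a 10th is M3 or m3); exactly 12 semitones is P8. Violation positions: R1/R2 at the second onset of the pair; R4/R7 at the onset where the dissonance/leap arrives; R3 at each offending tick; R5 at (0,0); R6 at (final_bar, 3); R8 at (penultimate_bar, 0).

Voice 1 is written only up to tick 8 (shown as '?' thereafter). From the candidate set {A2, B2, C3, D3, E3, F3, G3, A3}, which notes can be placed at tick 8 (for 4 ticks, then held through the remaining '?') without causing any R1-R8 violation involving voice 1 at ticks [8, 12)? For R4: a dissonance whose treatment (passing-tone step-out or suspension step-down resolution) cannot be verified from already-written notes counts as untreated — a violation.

A2: violates R2
B2: violates R4
C3: violates R2
D3: violates R4
E3: legal
F3: legal
G3: violates R4
A3: violates R3

{E3, F3}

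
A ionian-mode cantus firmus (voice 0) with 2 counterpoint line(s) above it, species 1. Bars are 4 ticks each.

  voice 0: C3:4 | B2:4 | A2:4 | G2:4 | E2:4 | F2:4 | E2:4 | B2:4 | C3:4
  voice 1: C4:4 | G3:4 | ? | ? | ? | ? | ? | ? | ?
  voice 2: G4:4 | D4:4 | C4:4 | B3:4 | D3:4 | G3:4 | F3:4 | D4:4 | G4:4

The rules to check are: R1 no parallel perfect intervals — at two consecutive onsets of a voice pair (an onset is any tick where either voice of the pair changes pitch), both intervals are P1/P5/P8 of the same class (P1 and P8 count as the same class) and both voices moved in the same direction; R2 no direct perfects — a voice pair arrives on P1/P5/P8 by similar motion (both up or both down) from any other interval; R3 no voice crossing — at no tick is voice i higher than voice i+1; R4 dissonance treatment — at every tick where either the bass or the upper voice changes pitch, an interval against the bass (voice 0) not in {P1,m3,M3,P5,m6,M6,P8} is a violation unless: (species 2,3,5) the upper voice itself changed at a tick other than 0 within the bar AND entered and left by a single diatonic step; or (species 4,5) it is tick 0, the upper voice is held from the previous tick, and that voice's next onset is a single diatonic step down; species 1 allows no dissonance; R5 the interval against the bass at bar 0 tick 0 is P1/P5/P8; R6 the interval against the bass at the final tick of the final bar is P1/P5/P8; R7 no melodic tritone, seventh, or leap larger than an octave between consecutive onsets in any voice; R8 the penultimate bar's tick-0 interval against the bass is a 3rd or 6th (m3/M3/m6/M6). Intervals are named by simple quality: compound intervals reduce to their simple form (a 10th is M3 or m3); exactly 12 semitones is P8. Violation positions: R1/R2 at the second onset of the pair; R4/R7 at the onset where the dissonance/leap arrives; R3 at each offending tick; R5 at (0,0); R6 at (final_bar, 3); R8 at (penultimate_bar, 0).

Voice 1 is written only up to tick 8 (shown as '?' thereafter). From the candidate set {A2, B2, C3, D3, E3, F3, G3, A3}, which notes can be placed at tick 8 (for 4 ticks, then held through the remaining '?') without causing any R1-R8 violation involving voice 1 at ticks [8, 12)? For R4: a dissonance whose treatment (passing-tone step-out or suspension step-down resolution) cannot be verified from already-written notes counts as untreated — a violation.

{A3}

A2: violates R2,R7
B2: violates R4
C3: violates R2
D3: violates R4
E3: violates R2
F3: violates R1
G3: violates R4
A3: legal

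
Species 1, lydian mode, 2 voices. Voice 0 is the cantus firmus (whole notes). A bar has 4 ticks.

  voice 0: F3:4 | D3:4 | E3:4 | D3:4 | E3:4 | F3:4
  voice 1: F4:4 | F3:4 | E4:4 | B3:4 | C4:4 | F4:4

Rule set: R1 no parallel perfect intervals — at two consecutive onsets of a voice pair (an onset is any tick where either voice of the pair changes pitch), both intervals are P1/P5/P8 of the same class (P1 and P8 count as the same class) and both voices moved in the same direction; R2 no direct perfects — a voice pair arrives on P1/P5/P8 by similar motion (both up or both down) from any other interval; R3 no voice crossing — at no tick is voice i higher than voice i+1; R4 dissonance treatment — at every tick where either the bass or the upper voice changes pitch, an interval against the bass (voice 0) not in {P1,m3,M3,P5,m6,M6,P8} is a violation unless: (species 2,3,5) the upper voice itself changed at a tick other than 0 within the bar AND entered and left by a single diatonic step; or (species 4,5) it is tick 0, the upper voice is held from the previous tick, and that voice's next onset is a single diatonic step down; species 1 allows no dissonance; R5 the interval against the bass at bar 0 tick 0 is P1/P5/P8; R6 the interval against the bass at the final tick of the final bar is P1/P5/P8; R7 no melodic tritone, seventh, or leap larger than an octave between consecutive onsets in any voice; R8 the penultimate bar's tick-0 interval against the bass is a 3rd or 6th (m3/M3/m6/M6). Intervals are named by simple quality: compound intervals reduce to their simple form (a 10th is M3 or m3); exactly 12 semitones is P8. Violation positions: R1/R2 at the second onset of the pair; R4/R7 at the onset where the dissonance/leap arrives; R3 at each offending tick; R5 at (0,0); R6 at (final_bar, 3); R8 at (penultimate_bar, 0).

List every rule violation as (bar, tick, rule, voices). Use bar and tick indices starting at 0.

bar 0: v0=F3 v1=F4 downbeat P8
bar 1: v0=D3 v1=F3 downbeat m3
bar 2: v0=E3 v1=E4 downbeat P8
bar 3: v0=D3 v1=B3 downbeat M6
bar 4: v0=E3 v1=C4 downbeat m6
bar 5: v0=F3 v1=F4 downbeat P8
  -> R2 @ bar 2 tick 0 v(0, 1): D3/F3 m3 -> E3/E4 P8 similar
  -> R7 @ bar 2 tick 0 v(1,): F3->E4 leap 11st
  -> R2 @ bar 5 tick 0 v(0, 1): E3/C4 m6 -> F3/F4 P8 similar

(2, 0, R2, (0, 1))
(2, 0, R7, (1,))
(5, 0, R2, (0, 1))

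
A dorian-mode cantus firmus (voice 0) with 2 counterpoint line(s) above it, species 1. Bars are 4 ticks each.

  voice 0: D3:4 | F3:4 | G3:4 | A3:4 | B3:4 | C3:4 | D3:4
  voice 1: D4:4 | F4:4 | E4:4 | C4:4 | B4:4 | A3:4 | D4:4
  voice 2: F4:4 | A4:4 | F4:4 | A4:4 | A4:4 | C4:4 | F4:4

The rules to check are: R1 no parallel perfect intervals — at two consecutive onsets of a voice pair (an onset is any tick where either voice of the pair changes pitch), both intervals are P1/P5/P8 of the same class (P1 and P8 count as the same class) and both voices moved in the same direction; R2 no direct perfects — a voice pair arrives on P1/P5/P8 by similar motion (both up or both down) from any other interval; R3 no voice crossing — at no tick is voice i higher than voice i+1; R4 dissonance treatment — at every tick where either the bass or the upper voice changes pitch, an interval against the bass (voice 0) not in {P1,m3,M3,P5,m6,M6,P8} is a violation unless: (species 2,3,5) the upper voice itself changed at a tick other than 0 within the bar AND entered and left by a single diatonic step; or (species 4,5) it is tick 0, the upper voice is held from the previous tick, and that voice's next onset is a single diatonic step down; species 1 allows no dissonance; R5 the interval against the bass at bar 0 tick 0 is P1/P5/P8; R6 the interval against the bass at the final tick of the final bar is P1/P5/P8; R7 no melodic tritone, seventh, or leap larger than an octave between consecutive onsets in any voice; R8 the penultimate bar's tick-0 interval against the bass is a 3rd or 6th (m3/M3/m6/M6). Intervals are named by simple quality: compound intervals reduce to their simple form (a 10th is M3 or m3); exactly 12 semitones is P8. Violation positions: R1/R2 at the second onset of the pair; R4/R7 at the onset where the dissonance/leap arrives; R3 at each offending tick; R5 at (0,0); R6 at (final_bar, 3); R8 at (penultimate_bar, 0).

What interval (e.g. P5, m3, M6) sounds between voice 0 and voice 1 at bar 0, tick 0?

voice 0=D3 voice 1=D4 -> P8

P8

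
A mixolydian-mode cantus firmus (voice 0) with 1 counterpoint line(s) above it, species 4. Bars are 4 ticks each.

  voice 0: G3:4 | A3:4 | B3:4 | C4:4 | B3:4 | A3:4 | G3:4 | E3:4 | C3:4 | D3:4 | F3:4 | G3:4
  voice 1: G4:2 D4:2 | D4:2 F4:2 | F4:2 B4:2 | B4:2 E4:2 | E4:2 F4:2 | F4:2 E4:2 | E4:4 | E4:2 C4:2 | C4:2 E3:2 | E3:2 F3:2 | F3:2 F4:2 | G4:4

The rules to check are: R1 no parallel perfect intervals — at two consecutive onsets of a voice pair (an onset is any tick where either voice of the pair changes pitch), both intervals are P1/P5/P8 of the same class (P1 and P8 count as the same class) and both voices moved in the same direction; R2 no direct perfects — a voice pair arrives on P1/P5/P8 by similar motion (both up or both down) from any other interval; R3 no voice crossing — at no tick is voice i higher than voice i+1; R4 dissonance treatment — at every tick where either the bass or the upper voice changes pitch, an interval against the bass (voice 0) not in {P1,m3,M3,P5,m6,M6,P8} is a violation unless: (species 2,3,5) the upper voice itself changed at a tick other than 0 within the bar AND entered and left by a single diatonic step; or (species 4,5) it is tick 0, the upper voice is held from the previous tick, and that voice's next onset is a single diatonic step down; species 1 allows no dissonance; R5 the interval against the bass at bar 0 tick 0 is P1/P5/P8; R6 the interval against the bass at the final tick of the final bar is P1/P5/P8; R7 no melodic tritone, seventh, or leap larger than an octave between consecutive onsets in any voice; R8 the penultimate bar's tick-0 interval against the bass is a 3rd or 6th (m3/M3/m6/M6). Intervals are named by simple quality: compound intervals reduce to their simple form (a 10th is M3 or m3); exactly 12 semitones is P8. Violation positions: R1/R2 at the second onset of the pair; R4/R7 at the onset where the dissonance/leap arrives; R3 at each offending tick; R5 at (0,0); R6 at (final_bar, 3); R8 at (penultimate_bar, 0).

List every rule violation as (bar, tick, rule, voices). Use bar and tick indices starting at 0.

(1, 0, R4, (0, 1))
(2, 0, R4, (0, 1))
(2, 2, R7, (1,))
(3, 0, R4, (0, 1))
(4, 0, R4, (0, 1))
(4, 2, R4, (0, 1))
(9, 0, R4, (0, 1))
(10, 0, R8, (0, 1))
(11, 0, R1, (0, 1))

bar 0: v0=G3 v1=G4 downbeat P8
bar 1: v0=A3 v1=D4 downbeat P4
bar 2: v0=B3 v1=F4 downbeat TT
bar 3: v0=C4 v1=B4 downbeat M7
bar 4: v0=B3 v1=E4 downbeat P4
bar 5: v0=A3 v1=F4 downbeat m6
bar 6: v0=G3 v1=E4 downbeat M6
bar 7: v0=E3 v1=E4 downbeat P8
bar 8: v0=C3 v1=C4 downbeat P8
bar 9: v0=D3 v1=E3 downbeat M2
bar 10: v0=F3 v1=F3 downbeat P1
bar 11: v0=G3 v1=G4 downbeat P8
  -> R4 @ bar 1 tick 0 v(0, 1): A3/D4 P4 untreated
  -> R4 @ bar 2 tick 0 v(0, 1): B3/F4 TT untreated
  -> R7 @ bar 2 tick 2 v(1,): F4->B4 leap 6st
  -> R4 @ bar 3 tick 0 v(0, 1): C4/B4 M7 untreated
  -> R4 @ bar 4 tick 0 v(0, 1): B3/E4 P4 untreated
  -> R4 @ bar 4 tick 2 v(0, 1): B3/F4 TT untreated
  -> R4 @ bar 9 tick 0 v(0, 1): D3/E3 M2 untreated
  -> R8 @ bar 10 tick 0 v(0, 1): penult P1 not 3rd/6th
  -> R1 @ bar 11 tick 0 v(0, 1): F3/F4 P8 -> G3/G4 P8 similar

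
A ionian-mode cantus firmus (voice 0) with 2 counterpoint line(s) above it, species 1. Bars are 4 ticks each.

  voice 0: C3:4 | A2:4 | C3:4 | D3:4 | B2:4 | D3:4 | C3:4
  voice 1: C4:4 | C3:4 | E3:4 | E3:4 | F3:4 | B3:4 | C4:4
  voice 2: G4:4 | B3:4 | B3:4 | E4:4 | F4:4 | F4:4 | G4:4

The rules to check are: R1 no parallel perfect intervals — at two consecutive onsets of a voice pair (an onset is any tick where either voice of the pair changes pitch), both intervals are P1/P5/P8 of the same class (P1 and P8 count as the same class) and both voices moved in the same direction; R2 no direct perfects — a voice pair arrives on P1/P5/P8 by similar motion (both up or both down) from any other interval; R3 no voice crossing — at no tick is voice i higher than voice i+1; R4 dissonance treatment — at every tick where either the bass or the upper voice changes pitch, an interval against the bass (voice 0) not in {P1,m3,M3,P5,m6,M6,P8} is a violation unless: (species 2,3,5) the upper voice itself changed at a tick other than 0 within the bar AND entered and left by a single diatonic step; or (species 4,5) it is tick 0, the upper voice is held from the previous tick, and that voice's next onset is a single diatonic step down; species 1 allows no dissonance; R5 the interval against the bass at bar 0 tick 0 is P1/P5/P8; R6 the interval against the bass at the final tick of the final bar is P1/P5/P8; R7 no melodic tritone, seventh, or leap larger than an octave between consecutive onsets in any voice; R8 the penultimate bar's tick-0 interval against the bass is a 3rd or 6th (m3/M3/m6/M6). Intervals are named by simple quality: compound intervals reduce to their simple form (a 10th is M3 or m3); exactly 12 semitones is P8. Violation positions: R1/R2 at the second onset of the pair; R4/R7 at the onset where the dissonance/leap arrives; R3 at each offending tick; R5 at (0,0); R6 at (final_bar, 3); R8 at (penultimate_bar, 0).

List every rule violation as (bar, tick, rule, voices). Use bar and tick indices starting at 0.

bar 0: v0=C3 v1=C4 v2=G4 downbeat P5
bar 1: v0=A2 v1=C3 v2=B3 downbeat M2
bar 2: v0=C3 v1=E3 v2=B3 downbeat M7
bar 3: v0=D3 v1=E3 v2=E4 downbeat M2
bar 4: v0=B2 v1=F3 v2=F4 downbeat TT
bar 5: v0=D3 v1=B3 v2=F4 downbeat m3
bar 6: v0=C3 v1=C4 v2=G4 downbeat P5
  -> R4 @ bar 1 tick 0 v(0, 2): A2/B3 M2 untreated
  -> R4 @ bar 2 tick 0 v(0, 2): C3/B3 M7 untreated
  -> R4 @ bar 3 tick 0 v(0, 1): D3/E3 M2 untreated
  -> R4 @ bar 3 tick 0 v(0, 2): D3/E4 M2 untreated
  -> R1 @ bar 4 tick 0 v(1, 2): E3/E4 P8 -> F3/F4 P8 similar
  -> R4 @ bar 4 tick 0 v(0, 1): B2/F3 TT untreated
  -> R4 @ bar 4 tick 0 v(0, 2): B2/F4 TT untreated
  -> R7 @ bar 5 tick 0 v(1,): F3->B3 leap 6st
  -> R2 @ bar 6 tick 0 v(1, 2): B3/F4 TT -> C4/G4 P5 similar

(1, 0, R4, (0, 2))
(2, 0, R4, (0, 2))
(3, 0, R4, (0, 1))
(3, 0, R4, (0, 2))
(4, 0, R1, (1, 2))
(4, 0, R4, (0, 1))
(4, 0, R4, (0, 2))
(5, 0, R7, (1,))
(6, 0, R2, (1, 2))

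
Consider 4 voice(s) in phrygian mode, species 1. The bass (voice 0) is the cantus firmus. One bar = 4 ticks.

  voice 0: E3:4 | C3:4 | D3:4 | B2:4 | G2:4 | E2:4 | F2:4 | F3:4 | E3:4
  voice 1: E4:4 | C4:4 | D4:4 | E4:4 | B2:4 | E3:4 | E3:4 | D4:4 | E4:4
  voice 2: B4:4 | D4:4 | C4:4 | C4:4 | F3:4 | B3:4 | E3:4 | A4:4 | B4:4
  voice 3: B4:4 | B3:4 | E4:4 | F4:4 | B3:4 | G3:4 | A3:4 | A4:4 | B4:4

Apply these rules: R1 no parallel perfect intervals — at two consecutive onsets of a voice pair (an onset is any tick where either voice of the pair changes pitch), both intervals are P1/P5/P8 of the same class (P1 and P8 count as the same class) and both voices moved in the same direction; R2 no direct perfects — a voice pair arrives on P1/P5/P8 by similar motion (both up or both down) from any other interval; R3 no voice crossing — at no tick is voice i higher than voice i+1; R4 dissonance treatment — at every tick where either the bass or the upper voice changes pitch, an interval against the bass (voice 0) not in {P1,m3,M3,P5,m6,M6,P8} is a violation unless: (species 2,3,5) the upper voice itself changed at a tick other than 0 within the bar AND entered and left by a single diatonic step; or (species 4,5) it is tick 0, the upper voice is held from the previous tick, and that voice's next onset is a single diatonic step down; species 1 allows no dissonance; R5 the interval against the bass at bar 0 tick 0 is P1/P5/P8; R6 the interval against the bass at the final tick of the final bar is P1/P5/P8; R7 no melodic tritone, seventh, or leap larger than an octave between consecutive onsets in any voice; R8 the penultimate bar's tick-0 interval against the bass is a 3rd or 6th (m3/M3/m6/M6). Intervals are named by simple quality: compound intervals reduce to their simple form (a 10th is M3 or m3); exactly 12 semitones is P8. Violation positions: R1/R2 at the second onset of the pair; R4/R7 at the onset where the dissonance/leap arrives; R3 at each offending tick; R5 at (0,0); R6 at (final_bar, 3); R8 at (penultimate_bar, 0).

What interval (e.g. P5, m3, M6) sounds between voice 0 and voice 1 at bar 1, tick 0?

P8

voice 0=C3 voice 1=C4 -> P8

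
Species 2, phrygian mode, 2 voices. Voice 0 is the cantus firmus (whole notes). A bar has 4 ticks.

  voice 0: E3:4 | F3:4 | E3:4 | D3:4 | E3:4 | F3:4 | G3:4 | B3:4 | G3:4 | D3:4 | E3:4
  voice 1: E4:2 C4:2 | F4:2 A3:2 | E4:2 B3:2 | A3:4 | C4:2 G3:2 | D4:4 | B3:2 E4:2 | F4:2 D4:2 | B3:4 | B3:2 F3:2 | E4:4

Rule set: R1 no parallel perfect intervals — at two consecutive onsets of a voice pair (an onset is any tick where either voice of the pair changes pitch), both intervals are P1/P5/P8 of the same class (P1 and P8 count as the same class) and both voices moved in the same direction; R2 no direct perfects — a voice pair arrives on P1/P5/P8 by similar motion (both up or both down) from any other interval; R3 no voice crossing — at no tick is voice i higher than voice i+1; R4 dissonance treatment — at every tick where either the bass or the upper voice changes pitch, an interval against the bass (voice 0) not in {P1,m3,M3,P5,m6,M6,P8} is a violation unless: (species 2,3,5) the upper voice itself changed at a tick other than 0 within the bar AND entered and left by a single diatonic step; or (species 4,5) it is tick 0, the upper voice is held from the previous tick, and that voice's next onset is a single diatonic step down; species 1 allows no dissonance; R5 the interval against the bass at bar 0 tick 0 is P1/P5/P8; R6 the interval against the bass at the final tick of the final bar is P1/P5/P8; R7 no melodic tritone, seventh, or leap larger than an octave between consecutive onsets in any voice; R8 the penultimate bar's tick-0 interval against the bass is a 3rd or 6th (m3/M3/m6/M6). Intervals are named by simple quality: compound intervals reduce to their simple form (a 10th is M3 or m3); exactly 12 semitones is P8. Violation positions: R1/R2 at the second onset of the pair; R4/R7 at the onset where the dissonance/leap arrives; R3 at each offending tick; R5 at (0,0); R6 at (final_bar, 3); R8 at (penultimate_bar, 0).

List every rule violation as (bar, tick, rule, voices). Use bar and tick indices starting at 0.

(1, 0, R2, (0, 1))
(3, 0, R1, (0, 1))
(7, 0, R4, (0, 1))
(9, 2, R7, (1,))
(10, 0, R2, (0, 1))
(10, 0, R7, (1,))

bar 0: v0=E3 v1=E4 downbeat P8
bar 1: v0=F3 v1=F4 downbeat P8
bar 2: v0=E3 v1=E4 downbeat P8
bar 3: v0=D3 v1=A3 downbeat P5
bar 4: v0=E3 v1=C4 downbeat m6
bar 5: v0=F3 v1=D4 downbeat M6
bar 6: v0=G3 v1=B3 downbeat M3
bar 7: v0=B3 v1=F4 downbeat TT
bar 8: v0=G3 v1=B3 downbeat M3
bar 9: v0=D3 v1=B3 downbeat M6
bar 10: v0=E3 v1=E4 downbeat P8
  -> R2 @ bar 1 tick 0 v(0, 1): E3/C4 m6 -> F3/F4 P8 similar
  -> R1 @ bar 3 tick 0 v(0, 1): E3/B3 P5 -> D3/A3 P5 similar
  -> R4 @ bar 7 tick 0 v(0, 1): B3/F4 TT untreated
  -> R7 @ bar 9 tick 2 v(1,): B3->F3 leap 6st
  -> R2 @ bar 10 tick 0 v(0, 1): D3/F3 m3 -> E3/E4 P8 similar
  -> R7 @ bar 10 tick 0 v(1,): F3->E4 leap 11st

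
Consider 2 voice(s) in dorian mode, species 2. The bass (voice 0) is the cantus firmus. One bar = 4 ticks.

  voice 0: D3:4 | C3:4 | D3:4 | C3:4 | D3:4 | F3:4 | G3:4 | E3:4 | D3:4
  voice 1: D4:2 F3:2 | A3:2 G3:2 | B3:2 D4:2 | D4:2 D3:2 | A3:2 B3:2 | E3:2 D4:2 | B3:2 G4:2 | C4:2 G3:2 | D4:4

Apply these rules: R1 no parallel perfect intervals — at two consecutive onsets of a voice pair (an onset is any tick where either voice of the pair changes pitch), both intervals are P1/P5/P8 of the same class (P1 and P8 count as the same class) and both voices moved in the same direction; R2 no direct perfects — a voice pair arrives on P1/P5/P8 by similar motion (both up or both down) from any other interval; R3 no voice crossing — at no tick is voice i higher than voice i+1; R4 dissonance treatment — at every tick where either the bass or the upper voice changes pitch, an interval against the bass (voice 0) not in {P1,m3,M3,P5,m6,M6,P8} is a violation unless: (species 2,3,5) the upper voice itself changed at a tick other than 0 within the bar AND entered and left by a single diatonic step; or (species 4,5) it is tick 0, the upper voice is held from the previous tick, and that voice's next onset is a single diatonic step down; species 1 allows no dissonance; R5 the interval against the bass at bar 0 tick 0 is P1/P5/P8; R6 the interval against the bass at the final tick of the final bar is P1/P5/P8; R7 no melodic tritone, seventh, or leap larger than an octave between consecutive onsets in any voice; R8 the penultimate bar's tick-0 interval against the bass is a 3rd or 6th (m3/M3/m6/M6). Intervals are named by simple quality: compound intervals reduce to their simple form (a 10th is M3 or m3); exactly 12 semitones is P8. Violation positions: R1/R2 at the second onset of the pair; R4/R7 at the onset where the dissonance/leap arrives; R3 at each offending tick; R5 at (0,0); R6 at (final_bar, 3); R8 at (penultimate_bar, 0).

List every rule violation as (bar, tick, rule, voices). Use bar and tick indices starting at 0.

bar 0: v0=D3 v1=D4 downbeat P8
bar 1: v0=C3 v1=A3 downbeat M6
bar 2: v0=D3 v1=B3 downbeat M6
bar 3: v0=C3 v1=D4 downbeat M2
bar 4: v0=D3 v1=A3 downbeat P5
bar 5: v0=F3 v1=E3 downbeat m2
bar 6: v0=G3 v1=B3 downbeat M3
bar 7: v0=E3 v1=C4 downbeat m6
bar 8: v0=D3 v1=D4 downbeat P8
  -> R4 @ bar 3 tick 0 v(0, 1): C3/D4 M2 untreated
  -> R4 @ bar 3 tick 2 v(0, 1): C3/D3 M2 untreated
  -> R2 @ bar 4 tick 0 v(0, 1): C3/D3 M2 -> D3/A3 P5 similar
  -> R3 @ bar 5 tick 0 v(0, 1): F3 above E3
  -> R4 @ bar 5 tick 0 v(0, 1): F3/E3 m2 untreated
  -> R3 @ bar 5 tick 1 v(0, 1): F3 above E3
  -> R7 @ bar 5 tick 2 v(1,): E3->D4 leap 10st

(3, 0, R4, (0, 1))
(3, 2, R4, (0, 1))
(4, 0, R2, (0, 1))
(5, 0, R3, (0, 1))
(5, 0, R4, (0, 1))
(5, 1, R3, (0, 1))
(5, 2, R7, (1,))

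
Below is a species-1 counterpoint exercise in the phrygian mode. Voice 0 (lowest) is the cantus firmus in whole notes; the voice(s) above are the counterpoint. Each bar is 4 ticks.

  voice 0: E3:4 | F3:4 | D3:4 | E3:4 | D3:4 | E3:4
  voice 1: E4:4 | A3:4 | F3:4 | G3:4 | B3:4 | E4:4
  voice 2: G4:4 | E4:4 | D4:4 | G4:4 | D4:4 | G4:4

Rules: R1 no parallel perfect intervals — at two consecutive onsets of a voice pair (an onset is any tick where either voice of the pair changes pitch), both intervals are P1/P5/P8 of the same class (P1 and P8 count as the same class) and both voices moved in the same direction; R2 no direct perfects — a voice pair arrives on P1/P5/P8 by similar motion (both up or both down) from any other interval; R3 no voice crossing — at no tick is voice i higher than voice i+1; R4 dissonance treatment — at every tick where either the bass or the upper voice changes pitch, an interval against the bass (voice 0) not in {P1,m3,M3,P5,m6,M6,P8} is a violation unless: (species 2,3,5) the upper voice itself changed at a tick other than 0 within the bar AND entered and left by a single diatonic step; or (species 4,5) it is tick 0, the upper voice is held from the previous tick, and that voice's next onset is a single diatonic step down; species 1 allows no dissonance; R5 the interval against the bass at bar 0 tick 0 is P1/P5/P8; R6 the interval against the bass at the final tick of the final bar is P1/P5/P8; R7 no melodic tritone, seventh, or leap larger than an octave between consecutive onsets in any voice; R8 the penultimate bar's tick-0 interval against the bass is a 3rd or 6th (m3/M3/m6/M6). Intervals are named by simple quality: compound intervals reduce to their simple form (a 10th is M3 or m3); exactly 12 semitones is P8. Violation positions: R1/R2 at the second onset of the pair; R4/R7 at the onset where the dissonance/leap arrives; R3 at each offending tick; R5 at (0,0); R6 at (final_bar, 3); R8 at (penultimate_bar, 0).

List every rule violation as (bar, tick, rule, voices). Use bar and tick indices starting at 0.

bar 0: v0=E3 v1=E4 v2=G4 downbeat m3
bar 1: v0=F3 v1=A3 v2=E4 downbeat M7
bar 2: v0=D3 v1=F3 v2=D4 downbeat P8
bar 3: v0=E3 v1=G3 v2=G4 downbeat m3
bar 4: v0=D3 v1=B3 v2=D4 downbeat P8
bar 5: v0=E3 v1=E4 v2=G4 downbeat m3
  -> R5 @ bar 0 tick 0 v(0, 2): opens on m3
  -> R2 @ bar 1 tick 0 v(1, 2): E4/G4 m3 -> A3/E4 P5 similar
  -> R4 @ bar 1 tick 0 v(0, 2): F3/E4 M7 untreated
  -> R2 @ bar 2 tick 0 v(0, 2): F3/E4 M7 -> D3/D4 P8 similar
  -> R2 @ bar 3 tick 0 v(1, 2): F3/D4 M6 -> G3/G4 P8 similar
  -> R2 @ bar 4 tick 0 v(0, 2): E3/G4 m3 -> D3/D4 P8 similar
  -> R8 @ bar 4 tick 0 v(0, 2): penult P8 not 3rd/6th
  -> R2 @ bar 5 tick 0 v(0, 1): D3/B3 M6 -> E3/E4 P8 similar
  -> R6 @ bar 5 tick 3 v(0, 2): closes on m3

(0, 0, R5, (0, 2))
(1, 0, R2, (1, 2))
(1, 0, R4, (0, 2))
(2, 0, R2, (0, 2))
(3, 0, R2, (1, 2))
(4, 0, R2, (0, 2))
(4, 0, R8, (0, 2))
(5, 0, R2, (0, 1))
(5, 3, R6, (0, 2))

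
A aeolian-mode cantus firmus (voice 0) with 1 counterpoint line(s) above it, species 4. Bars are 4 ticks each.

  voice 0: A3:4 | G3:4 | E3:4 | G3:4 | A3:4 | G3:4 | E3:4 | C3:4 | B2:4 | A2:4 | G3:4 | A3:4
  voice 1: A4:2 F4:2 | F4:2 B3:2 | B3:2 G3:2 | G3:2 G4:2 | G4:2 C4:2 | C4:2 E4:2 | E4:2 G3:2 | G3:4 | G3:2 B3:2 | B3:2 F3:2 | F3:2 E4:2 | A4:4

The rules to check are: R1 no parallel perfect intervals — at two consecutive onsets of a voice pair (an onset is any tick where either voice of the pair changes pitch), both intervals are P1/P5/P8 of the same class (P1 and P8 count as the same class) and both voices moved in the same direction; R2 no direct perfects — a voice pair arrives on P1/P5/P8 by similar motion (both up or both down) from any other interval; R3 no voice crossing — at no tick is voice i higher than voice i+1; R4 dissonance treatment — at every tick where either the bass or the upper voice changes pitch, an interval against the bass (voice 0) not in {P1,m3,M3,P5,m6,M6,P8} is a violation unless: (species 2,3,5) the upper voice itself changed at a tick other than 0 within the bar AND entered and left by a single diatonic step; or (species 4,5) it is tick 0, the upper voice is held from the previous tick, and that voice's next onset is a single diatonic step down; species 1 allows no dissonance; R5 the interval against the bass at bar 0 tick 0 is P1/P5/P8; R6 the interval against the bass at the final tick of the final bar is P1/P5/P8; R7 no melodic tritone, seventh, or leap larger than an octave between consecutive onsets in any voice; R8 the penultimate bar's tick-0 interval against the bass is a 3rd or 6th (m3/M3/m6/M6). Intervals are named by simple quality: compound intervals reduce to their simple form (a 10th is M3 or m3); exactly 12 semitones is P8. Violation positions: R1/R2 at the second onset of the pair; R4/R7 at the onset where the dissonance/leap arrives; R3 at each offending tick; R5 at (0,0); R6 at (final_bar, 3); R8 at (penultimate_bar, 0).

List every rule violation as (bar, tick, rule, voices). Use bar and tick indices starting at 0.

(1, 0, R4, (0, 1))
(1, 2, R7, (1,))
(4, 0, R4, (0, 1))
(5, 0, R4, (0, 1))
(9, 0, R4, (0, 1))
(9, 2, R7, (1,))
(10, 0, R3, (0, 1))
(10, 0, R4, (0, 1))
(10, 0, R7, (0,))
(10, 0, R8, (0, 1))
(10, 1, R3, (0, 1))
(10, 2, R7, (1,))
(11, 0, R2, (0, 1))

bar 0: v0=A3 v1=A4 downbeat P8
bar 1: v0=G3 v1=F4 downbeat m7
bar 2: v0=E3 v1=B3 downbeat P5
bar 3: v0=G3 v1=G3 downbeat P1
bar 4: v0=A3 v1=G4 downbeat m7
bar 5: v0=G3 v1=C4 downbeat P4
bar 6: v0=E3 v1=E4 downbeat P8
bar 7: v0=C3 v1=G3 downbeat P5
bar 8: v0=B2 v1=G3 downbeat m6
bar 9: v0=A2 v1=B3 downbeat M2
bar 10: v0=G3 v1=F3 downbeat M2
bar 11: v0=A3 v1=A4 downbeat P8
  -> R4 @ bar 1 tick 0 v(0, 1): G3/F4 m7 untreated
  -> R7 @ bar 1 tick 2 v(1,): F4->B3 leap 6st
  -> R4 @ bar 4 tick 0 v(0, 1): A3/G4 m7 untreated
  -> R4 @ bar 5 tick 0 v(0, 1): G3/C4 P4 untreated
  -> R4 @ bar 9 tick 0 v(0, 1): A2/B3 M2 untreated
  -> R7 @ bar 9 tick 2 v(1,): B3->F3 leap 6st
  -> R3 @ bar 10 tick 0 v(0, 1): G3 above F3
  -> R4 @ bar 10 tick 0 v(0, 1): G3/F3 M2 untreated
  -> R7 @ bar 10 tick 0 v(0,): A2->G3 leap 10st
  -> R8 @ bar 10 tick 0 v(0, 1): penult M2 not 3rd/6th
  -> R3 @ bar 10 tick 1 v(0, 1): G3 above F3
  -> R7 @ bar 10 tick 2 v(1,): F3->E4 leap 11st
  -> R2 @ bar 11 tick 0 v(0, 1): G3/E4 M6 -> A3/A4 P8 similar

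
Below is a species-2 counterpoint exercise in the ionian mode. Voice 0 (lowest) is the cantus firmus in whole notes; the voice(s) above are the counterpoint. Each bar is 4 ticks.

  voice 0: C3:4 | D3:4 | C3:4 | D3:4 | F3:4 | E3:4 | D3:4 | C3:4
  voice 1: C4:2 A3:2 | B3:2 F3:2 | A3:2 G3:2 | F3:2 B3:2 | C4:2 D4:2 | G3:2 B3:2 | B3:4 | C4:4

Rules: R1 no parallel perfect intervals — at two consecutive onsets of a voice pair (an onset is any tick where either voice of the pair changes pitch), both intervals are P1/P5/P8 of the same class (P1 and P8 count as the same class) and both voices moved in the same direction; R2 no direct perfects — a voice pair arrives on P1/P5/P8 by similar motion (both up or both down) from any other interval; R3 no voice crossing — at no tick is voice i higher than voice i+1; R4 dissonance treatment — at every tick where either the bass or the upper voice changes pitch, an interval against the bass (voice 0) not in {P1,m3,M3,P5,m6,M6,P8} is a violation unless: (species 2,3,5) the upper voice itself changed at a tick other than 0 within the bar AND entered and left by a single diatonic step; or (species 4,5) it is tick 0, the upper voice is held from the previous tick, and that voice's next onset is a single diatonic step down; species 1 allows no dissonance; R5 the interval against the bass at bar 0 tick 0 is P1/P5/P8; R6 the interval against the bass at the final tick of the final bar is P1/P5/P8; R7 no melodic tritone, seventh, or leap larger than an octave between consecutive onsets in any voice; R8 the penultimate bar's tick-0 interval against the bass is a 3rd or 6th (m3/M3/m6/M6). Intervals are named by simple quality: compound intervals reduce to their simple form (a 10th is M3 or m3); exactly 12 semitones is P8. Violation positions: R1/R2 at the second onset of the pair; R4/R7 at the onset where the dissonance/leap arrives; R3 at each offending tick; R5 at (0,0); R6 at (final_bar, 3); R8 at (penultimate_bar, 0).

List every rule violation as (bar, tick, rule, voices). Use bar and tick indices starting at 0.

bar 0: v0=C3 v1=C4 downbeat P8
bar 1: v0=D3 v1=B3 downbeat M6
bar 2: v0=C3 v1=A3 downbeat M6
bar 3: v0=D3 v1=F3 downbeat m3
bar 4: v0=F3 v1=C4 downbeat P5
bar 5: v0=E3 v1=G3 downbeat m3
bar 6: v0=D3 v1=B3 downbeat M6
bar 7: v0=C3 v1=C4 downbeat P8
  -> R7 @ bar 1 tick 2 v(1,): B3->F3 leap 6st
  -> R7 @ bar 3 tick 2 v(1,): F3->B3 leap 6st
  -> R2 @ bar 4 tick 0 v(0, 1): D3/B3 M6 -> F3/C4 P5 similar

(1, 2, R7, (1,))
(3, 2, R7, (1,))
(4, 0, R2, (0, 1))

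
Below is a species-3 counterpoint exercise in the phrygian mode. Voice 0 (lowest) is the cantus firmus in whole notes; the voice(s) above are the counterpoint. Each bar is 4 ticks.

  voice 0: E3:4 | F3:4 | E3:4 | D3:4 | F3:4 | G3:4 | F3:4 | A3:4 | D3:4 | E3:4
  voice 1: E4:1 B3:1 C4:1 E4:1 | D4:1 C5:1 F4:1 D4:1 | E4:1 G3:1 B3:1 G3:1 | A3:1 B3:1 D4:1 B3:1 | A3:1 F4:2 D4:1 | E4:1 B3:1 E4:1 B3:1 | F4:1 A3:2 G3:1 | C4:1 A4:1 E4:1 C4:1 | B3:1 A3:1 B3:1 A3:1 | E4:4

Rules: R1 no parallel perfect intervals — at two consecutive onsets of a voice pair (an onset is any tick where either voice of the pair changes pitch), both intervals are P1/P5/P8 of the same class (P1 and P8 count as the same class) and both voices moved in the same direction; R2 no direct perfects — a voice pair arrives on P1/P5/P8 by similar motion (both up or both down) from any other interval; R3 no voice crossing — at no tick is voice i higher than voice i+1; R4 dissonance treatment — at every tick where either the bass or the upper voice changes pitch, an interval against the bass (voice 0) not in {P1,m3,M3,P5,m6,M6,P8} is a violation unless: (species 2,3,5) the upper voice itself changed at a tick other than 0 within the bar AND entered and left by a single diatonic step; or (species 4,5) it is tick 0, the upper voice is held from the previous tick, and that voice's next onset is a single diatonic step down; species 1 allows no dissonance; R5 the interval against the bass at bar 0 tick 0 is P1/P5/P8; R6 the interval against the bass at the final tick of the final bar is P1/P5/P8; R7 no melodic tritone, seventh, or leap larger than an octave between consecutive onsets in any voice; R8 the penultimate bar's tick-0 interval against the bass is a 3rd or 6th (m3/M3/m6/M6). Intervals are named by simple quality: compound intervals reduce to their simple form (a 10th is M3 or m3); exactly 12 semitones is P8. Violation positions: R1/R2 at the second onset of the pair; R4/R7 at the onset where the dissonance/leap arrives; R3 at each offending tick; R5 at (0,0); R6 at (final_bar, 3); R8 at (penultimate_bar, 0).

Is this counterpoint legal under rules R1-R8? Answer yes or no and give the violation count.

No (4 violations)

bar 0: v0=E3 v1=E4 (P8)
bar 1: v0=F3 v1=D4 (M6)
bar 2: v0=E3 v1=E4 (P8)
bar 3: v0=D3 v1=A3 (P5)
bar 4: v0=F3 v1=A3 (M3)
bar 5: v0=G3 v1=E4 (M6)
bar 6: v0=F3 v1=F4 (P8)
bar 7: v0=A3 v1=C4 (m3)
bar 8: v0=D3 v1=B3 (M6)
bar 9: v0=E3 v1=E4 (P8)
  R7 @ bar1.1: D4->C5 leap 10st
  R7 @ bar6.0: B3->F4 leap 6st
  R4 @ bar6.3: F3/G3 M2 untreated
  R2 @ bar9.0: D3/A3 P5 -> E3/E4 P8 similar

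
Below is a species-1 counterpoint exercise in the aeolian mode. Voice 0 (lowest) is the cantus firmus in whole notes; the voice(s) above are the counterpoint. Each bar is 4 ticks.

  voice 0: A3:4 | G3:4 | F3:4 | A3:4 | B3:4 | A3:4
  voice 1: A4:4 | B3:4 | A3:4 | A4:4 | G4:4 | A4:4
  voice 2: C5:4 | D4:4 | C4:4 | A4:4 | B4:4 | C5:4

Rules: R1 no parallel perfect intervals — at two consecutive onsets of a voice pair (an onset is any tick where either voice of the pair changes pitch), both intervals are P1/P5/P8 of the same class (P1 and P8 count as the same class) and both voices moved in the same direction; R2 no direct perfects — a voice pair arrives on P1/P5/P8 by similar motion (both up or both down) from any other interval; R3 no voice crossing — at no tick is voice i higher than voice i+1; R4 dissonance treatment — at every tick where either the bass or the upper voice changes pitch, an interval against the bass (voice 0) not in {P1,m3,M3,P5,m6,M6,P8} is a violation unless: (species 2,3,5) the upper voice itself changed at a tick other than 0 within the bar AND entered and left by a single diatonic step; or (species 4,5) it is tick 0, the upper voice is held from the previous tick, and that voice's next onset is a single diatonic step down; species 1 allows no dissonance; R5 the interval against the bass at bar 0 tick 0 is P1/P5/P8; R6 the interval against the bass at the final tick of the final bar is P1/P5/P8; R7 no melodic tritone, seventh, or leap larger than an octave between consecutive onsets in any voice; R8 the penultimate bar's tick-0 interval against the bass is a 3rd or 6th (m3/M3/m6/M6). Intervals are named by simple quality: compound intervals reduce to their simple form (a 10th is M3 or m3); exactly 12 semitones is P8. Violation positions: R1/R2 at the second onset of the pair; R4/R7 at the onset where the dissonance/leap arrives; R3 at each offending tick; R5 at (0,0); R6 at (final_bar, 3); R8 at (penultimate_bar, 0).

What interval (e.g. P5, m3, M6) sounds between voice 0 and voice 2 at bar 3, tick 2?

voice 0=A3 voice 2=A4 -> P8

P8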